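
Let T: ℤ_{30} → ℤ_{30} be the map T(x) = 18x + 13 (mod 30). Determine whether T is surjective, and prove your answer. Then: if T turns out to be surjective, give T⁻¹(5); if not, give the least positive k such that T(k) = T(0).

Recall that T is surjective if every y in the codomain equals T(x) for some x in the domain.
Since gcd(18, 30) = 6, we have 18x ≡ 0 (mod 6) for all x, so T(x) ≡ 1 (mod 6).
But 0 ≢ 1 (mod 6), so 0 ∈ ℤ_{30} has no preimage. Thus T is not surjective.
Since T is not surjective, we find the least positive k with T(k) = T(0): this means 18k ≡ 0 (mod 30), i.e. 30 ∣ 18k. Since gcd(18, 30) = 6, dividing through by 6 this holds exactly when 5 ∣ 3k, and as gcd(3, 5) = 1, exactly when 5 ∣ k.
The smallest positive such k is 5.

5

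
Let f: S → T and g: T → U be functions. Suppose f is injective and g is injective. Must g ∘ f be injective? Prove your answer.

injective

Suppose (g ∘ f)(s) = (g ∘ f)(t), i.e. g(f(s)) = g(f(t)).
Since g is injective, f(s) = f(t). Since f is injective, s = t. Hence g ∘ f is injective.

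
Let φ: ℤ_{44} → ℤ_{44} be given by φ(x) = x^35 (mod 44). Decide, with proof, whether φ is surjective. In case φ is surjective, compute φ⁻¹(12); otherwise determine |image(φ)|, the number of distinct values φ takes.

φ(1) = 1^35 = 1.
φ(5): Repeated squaring mod 44: 5^1 ≡ 5, 5^2 ≡ 5² = 25, 5^4 ≡ 25² = 625 ≡ 9, 5^8 ≡ 9² = 81 ≡ 37, 5^16 ≡ 37² = 1369 ≡ 5, 5^32 ≡ 5² = 25. Since 35 = 32 + 2 + 1, 5^35 ≡ 25·25·5: 25·25 = 625 ≡ 9, then 9·5 = 45 ≡ 1. So 5^35 ≡ 1 (mod 44).
So φ(1) = φ(5) = 1 while 1 ≠ 5, hence φ is not injective.
A non-injective map from the 44-element set ℤ_{44} to itself takes at most 43 distinct values, so it cannot be surjective. Thus φ is not surjective.
Since φ is not surjective, we determine |image(φ)|. Computing x^35 mod 44 for each x (by repeated squaring, reducing mod 44 at every step), the values φ(0), φ(1), …, φ(43) are: 0, 1, 32, 23, 12, 1, 32, 43, 32, 1, 32, 11, 12, 21, 12, 23, 12, 21, 32, 43, 12, 21, 0, 23, 32, 1, 12, 23, 32, 21, 32, 23, 32, 33, 12, 43, 12, 1, 12, 43, 32, 21, 12, 43.
The distinct values are {0, 1, 11, 12, 21, 23, 32, 33, 43}; there are 9 of them.

9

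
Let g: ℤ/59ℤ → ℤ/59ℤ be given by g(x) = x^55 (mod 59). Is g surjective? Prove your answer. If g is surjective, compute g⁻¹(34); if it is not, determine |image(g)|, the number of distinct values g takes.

Since 59 is prime, the nonzero elements of ℤ/59ℤ form a cyclic group of order 58.
As gcd(55, 58) = 1, raising to the 55th power is a bijection on this group: if s^55 ≡ t^55 then (st^{−1})^55 = 1, and the only element of order dividing gcd(55, 58) = 1 is 1, so s = t.
With g(0) = 0 this makes g injective on all of ℤ/59ℤ, hence bijective (finite equal-size domain and codomain). In particular g is surjective.
Since g is surjective, we find the preimage of 34. The inverse of x ↦ x^55 on (ℤ/59ℤ)^× is x ↦ x^19, because 55·19 = 1045 = 18·58 + 1 ≡ 1 (mod 58) and x^{58} = 1 for x ≠ 0 (Fermat). So g⁻¹(34) = 34^19 mod 59.
Repeated squaring mod 59: 34^1 ≡ 34, 34^2 ≡ 34² = 1156 ≡ 35, 34^4 ≡ 35² = 1225 ≡ 45, 34^8 ≡ 45² = 2025 ≡ 19, 34^16 ≡ 19² = 361 ≡ 7. Since 19 = 16 + 2 + 1, 34^19 ≡ 7·35·34: 7·35 = 245 ≡ 9, then 9·34 = 306 ≡ 11. So 34^19 ≡ 11 (mod 59).
Hence g⁻¹(34) = 11.

11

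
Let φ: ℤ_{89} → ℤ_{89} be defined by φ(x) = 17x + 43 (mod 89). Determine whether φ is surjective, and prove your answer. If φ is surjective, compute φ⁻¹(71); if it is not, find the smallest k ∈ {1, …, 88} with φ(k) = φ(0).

Since gcd(17, 89) = 1, 17 is invertible modulo 89. Euclid's algorithm: 89 = 5·17 + 4, 17 = 4·4 + 1; back-substituting gives 1 = 21·17 − 4·89, so 17⁻¹ ≡ 21 (mod 89).
Then y ↦ 21(y − 43) is a two-sided inverse to φ, so every y ∈ ℤ_{89} has a preimage.
Hence φ is surjective.
Since φ is surjective, we compute φ⁻¹(71): solve 17x + 43 ≡ 71 (mod 89), i.e. 17x ≡ 28 (mod 89).
Multiplying by 17⁻¹ = 21 gives x ≡ 21·28 = 588 = 6·89 + 54 ≡ 54 (mod 89).
Check: φ(54) = 17·54 + 43 = 961 = 10·89 + 71 ≡ 71 (mod 89).

54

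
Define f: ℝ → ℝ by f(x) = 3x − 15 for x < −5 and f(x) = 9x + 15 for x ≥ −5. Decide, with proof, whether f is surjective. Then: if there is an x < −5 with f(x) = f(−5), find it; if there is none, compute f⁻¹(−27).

Both pieces are strictly increasing (slopes 3 and 9), so each is injective on its own interval.
The left piece maps (−∞, −5) onto (−∞, −30); the right piece maps [−5, ∞) onto [−30, ∞).
These images together cover ℝ, so f is surjective.
Because the two images are disjoint, no x < −5 has f(x) = f(−5), so we compute f⁻¹(−27): −27 lies in [−30, ∞), so solve 9x + 15 = −27: x = (−27 − 15)/9 = −14/3.

-14/3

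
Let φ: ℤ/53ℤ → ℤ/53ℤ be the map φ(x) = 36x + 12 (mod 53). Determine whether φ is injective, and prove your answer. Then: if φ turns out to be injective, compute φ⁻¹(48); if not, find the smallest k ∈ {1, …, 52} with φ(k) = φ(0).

1

Suppose φ(x_1) = φ(x_2) in ℤ/53ℤ. Then 36x_1 + 12 ≡ 36x_2 + 12 (mod 53), thus 36(x_1 − x_2) ≡ 0 (mod 53).
Since gcd(36, 53) = 1, 36 is invertible modulo 53, therefore x_1 − x_2 ≡ 0 (mod 53), i.e. x_1 = x_2.
So φ is injective.
We now compute 36⁻¹ mod 53 explicitly. Euclid's algorithm: 53 = 1·36 + 17, 36 = 2·17 + 2, 17 = 8·2 + 1; back-substituting gives 1 = 28·36 − 19·53, so 36⁻¹ ≡ 28 (mod 53).
Since φ is injective, we find φ⁻¹(48): we need 36x ≡ 48 − 12 ≡ 36 (mod 53). Using 36⁻¹ = 28: x ≡ 28·36 = 1008 = 19·53 + 1, so x = 1.
Check: φ(1) = 36·1 + 12 = 48 ≡ 48 (mod 53).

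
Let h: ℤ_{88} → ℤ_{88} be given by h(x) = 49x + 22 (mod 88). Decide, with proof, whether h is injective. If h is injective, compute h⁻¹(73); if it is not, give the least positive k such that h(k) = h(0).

19

Recall that injectivity means: for all s, t in the domain, h(s) = h(t) implies s = t.
If h(s) = h(t), then 49s ≡ 49t (mod 88). Because gcd(49, 88) = 1, we may cancel 49 to get s ≡ t (mod 88).
So h is injective.
We now compute 49⁻¹ mod 88 explicitly. Euclid's algorithm: 88 = 1·49 + 39, 49 = 1·39 + 10, 39 = 3·10 + 9, 10 = 1·9 + 1; back-substituting gives 1 = 9·49 − 5·88, so 49⁻¹ ≡ 9 (mod 88).
Since h is injective, we compute h⁻¹(73): solve 49x + 22 ≡ 73 (mod 88), i.e. 49x ≡ 51 (mod 88).
Multiplying by 49⁻¹ = 9 gives x ≡ 9·51 = 459 = 5·88 + 19 ≡ 19 (mod 88).
Check: h(19) = 49·19 + 22 = 953 = 10·88 + 73 ≡ 73 (mod 88).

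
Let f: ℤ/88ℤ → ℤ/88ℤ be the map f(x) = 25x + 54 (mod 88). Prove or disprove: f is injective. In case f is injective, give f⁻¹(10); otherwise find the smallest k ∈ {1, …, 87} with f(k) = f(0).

By definition, f is injective when f(a) = f(b) forces a = b.
If f(a) = f(b), then 25a ≡ 25b (mod 88). Because gcd(25, 88) = 1, we may cancel 25 to get a ≡ b (mod 88).
Therefore f is injective.
We now compute 25⁻¹ mod 88 explicitly. Euclid's algorithm: 88 = 3·25 + 13, 25 = 1·13 + 12, 13 = 1·12 + 1; back-substituting gives 1 = 81·25 − 23·88, so 25⁻¹ ≡ 81 (mod 88).
Since f is injective, we compute f⁻¹(10): solve 25x + 54 ≡ 10 (mod 88), i.e. 25x ≡ 44 (mod 88).
Multiplying by 25⁻¹ = 81 gives x ≡ 81·44 = 3564 = 40·88 + 44 ≡ 44 (mod 88).
Check: f(44) = 25·44 + 54 = 1154 = 13·88 + 10 ≡ 10 (mod 88).

44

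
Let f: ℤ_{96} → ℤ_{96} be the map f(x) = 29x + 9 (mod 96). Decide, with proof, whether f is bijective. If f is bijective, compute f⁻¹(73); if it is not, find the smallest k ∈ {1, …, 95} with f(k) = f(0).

Suppose f(s) = f(t) in ℤ_{96}. Then 29s + 9 ≡ 29t + 9 (mod 96), thus 29(s − t) ≡ 0 (mod 96).
Since gcd(29, 96) = 1, 29 is invertible modulo 96, hence s − t ≡ 0 (mod 96), i.e. s = t.
We now compute 29⁻¹ mod 96 explicitly. Euclid's algorithm: 96 = 3·29 + 9, 29 = 3·9 + 2, 9 = 4·2 + 1; back-substituting gives 1 = 53·29 − 16·96, so 29⁻¹ ≡ 53 (mod 96).
Then y ↦ 53(y − 9) is a two-sided inverse to f, so every y ∈ ℤ_{96} has a preimage.
So f is bijective.
Since f is bijective, we compute f⁻¹(73): solve 29x + 9 ≡ 73 (mod 96), i.e. 29x ≡ 64 (mod 96).
Multiplying by 29⁻¹ = 53 gives x ≡ 53·64 = 3392 = 35·96 + 32 ≡ 32 (mod 96).
Check: f(32) = 29·32 + 9 = 937 = 9·96 + 73 ≡ 73 (mod 96).

32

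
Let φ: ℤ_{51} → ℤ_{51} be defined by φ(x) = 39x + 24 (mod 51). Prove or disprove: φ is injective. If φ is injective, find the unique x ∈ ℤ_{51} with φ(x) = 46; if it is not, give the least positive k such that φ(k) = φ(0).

17

We have gcd(39, 51) = 3 > 1. Taking s = 0 and t = 17: φ(0) = 24 and φ(17) = 39·17 + 24 = 687 ≡ 24 (mod 51).
So φ(0) = φ(17) while 0 ≠ 17, hence φ is not injective.
Since φ is not injective, we find the least positive k with φ(k) = φ(0): this means 39k ≡ 0 (mod 51), i.e. 51 ∣ 39k. Since gcd(39, 51) = 3, dividing through by 3 this holds exactly when 17 ∣ 13k, and as gcd(13, 17) = 1, exactly when 17 ∣ k.
The smallest positive such k is 17.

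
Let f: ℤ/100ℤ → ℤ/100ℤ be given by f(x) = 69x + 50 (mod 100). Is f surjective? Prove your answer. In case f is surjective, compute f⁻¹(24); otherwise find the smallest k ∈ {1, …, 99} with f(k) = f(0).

46

Recall: f is surjective if every y in the codomain equals f(x) for some x in the domain.
Since gcd(69, 100) = 1, 69 is invertible modulo 100. Euclid's algorithm: 100 = 1·69 + 31, 69 = 2·31 + 7, 31 = 4·7 + 3, 7 = 2·3 + 1; back-substituting gives 1 = 29·69 − 20·100, so 69⁻¹ ≡ 29 (mod 100).
Then y ↦ 29(y − 50) is a two-sided inverse to f, so every y ∈ ℤ/100ℤ has a preimage.
So f is surjective.
Since f is surjective, we compute f⁻¹(24): solve 69x + 50 ≡ 24 (mod 100), i.e. 69x ≡ 74 (mod 100).
Multiplying by 69⁻¹ = 29 gives x ≡ 29·74 = 2146 = 21·100 + 46 ≡ 46 (mod 100).
Check: f(46) = 69·46 + 50 = 3224 = 32·100 + 24 ≡ 24 (mod 100).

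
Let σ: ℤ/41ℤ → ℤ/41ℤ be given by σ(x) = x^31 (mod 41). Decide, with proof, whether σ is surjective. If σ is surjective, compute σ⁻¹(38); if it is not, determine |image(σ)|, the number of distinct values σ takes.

Since 41 is prime, the nonzero elements of ℤ/41ℤ form a cyclic group of order 40.
As gcd(31, 40) = 1, raising to the 31st power is a bijection on this group: if u^31 ≡ v^31 then (uv^{−1})^31 = 1, and the only element of order dividing gcd(31, 40) = 1 is 1, so u = v.
With σ(0) = 0 this makes σ injective on all of ℤ/41ℤ, hence bijective (finite equal-size domain and codomain). In particular σ is surjective.
Since σ is surjective, we find the preimage of 38. The inverse of x ↦ x^31 on (ℤ/41ℤ)^× is x ↦ x^31, because 31·31 = 961 = 24·40 + 1 ≡ 1 (mod 40) and x^{40} = 1 for x ≠ 0 (Fermat). So σ⁻¹(38) = 38^31 mod 41.
Repeated squaring mod 41: 38^1 ≡ 38, 38^2 ≡ 38² = 1444 ≡ 9, 38^4 ≡ 9² = 81 ≡ 40, 38^8 ≡ 40² = 1600 ≡ 1, 38^16 ≡ 1² = 1. Since 31 = 16 + 8 + 4 + 2 + 1, 38^31 ≡ 1·1·40·9·38: 1·1 = 1, then 1·40 = 40, then 40·9 = 360 ≡ 32, then 32·38 = 1216 ≡ 27. So 38^31 ≡ 27 (mod 41).
Hence σ⁻¹(38) = 27.

27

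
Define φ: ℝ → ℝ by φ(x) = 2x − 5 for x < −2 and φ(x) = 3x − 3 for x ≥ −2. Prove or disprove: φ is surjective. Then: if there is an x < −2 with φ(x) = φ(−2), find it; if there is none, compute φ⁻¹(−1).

Both pieces are strictly increasing (slopes 2 and 3), so each is injective on its own interval.
The left piece maps (−∞, −2) onto (−∞, −9); the right piece maps [−2, ∞) onto [−9, ∞).
These images together cover ℝ, so φ is surjective.
Because the two images are disjoint, no x < −2 has φ(x) = φ(−2), so we compute φ⁻¹(−1): −1 lies in [−9, ∞), so solve 3x − 3 = −1: x = (−1 + 3)/3 = 2/3.

2/3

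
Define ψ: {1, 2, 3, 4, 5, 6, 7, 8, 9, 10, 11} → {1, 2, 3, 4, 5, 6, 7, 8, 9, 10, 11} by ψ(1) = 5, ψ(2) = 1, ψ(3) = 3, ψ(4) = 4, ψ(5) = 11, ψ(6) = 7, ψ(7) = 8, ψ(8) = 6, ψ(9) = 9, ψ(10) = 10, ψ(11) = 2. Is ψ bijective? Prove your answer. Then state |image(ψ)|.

11

The values 5, 1, 3, 4, 11, 7, 8, 6, 9, 10, 2 are a permutation of {1, 2, 3, 4, 5, 6, 7, 8, 9, 10, 11}: each element appears exactly once.
So ψ is injective and surjective, hence bijective.
The image of ψ is {1, 2, 3, 4, 5, 6, 7, 8, 9, 10, 11}, which has 11 elements.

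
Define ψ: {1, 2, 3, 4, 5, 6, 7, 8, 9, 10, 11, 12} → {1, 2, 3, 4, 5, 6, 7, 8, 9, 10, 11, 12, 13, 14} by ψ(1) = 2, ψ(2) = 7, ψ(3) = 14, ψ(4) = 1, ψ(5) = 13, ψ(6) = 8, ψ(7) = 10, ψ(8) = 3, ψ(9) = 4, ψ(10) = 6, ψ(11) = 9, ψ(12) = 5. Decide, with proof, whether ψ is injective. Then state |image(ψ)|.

The values ψ(1), …, ψ(12) are 2, 7, 14, 1, 13, 8, 10, 3, 4, 6, 9, 5 — all distinct.
So ψ(x_1) = ψ(x_2) only when x_1 = x_2, and ψ is injective.
The image of ψ is {1, 2, 3, 4, 5, 6, 7, 8, 9, 10, 13, 14}, which has 12 elements.

12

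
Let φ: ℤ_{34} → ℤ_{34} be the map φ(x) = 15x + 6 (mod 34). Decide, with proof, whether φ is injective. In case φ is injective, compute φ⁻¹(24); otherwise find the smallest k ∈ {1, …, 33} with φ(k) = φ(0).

Suppose φ(a) = φ(b) in ℤ_{34}. Then 15a + 6 ≡ 15b + 6 (mod 34), therefore 15(a − b) ≡ 0 (mod 34).
Since gcd(15, 34) = 1, 15 is invertible modulo 34, thus a − b ≡ 0 (mod 34), i.e. a = b.
So φ is injective.
We now compute 15⁻¹ mod 34 explicitly. Euclid's algorithm: 34 = 2·15 + 4, 15 = 3·4 + 3, 4 = 1·3 + 1; back-substituting gives 1 = 25·15 − 11·34, so 15⁻¹ ≡ 25 (mod 34).
Since φ is injective, we find φ⁻¹(24): we need 15x ≡ 24 − 6 ≡ 18 (mod 34). Using 15⁻¹ = 25: x ≡ 25·18 = 450 = 13·34 + 8, so x = 8.
Check: φ(8) = 15·8 + 6 = 126 = 3·34 + 24 ≡ 24 (mod 34).

8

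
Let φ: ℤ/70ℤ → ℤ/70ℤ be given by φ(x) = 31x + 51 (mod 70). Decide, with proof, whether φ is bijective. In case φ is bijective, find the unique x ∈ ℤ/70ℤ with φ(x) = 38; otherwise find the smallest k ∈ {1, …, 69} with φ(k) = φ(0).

47

Suppose φ(s) = φ(t) in ℤ/70ℤ. Then 31s + 51 ≡ 31t + 51 (mod 70), hence 31(s − t) ≡ 0 (mod 70).
Since gcd(31, 70) = 1, 31 is invertible modulo 70, so s − t ≡ 0 (mod 70), i.e. s = t.
We now compute 31⁻¹ mod 70 explicitly. Euclid's algorithm: 70 = 2·31 + 8, 31 = 3·8 + 7, 8 = 1·7 + 1; back-substituting gives 1 = 61·31 − 27·70, so 31⁻¹ ≡ 61 (mod 70).
For any y ∈ ℤ/70ℤ, x = 61(y − 51) mod 70 satisfies φ(x) = 31·61(y − 51) + 51 ≡ y (since 31·61 ≡ 1 mod 70). So every y has a preimage.
Therefore φ is bijective.
Since φ is bijective, we find φ⁻¹(38): we need 31x ≡ 38 − 51 ≡ 57 (mod 70). Using 31⁻¹ = 61: x ≡ 61·57 = 3477 = 49·70 + 47, so x = 47.
Check: φ(47) = 31·47 + 51 = 1508 = 21·70 + 38 ≡ 38 (mod 70).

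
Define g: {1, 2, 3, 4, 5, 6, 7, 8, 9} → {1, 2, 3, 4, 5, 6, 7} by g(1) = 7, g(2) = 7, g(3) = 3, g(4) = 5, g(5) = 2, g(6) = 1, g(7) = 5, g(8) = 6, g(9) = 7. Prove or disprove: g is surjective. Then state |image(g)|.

6

No element maps to 4, so g is not surjective.
The image of g is {1, 2, 3, 5, 6, 7}, which has 6 elements.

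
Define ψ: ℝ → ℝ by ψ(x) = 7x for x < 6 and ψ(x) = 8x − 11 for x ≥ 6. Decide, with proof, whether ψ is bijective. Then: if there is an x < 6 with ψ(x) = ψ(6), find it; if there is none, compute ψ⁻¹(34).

Both pieces are strictly increasing (slopes 7 and 8), so each is injective on its own interval.
The left piece maps (−∞, 6) onto (−∞, 42); the right piece maps [6, ∞) onto [37, ∞).
These images overlap. In particular ψ(6) = 37 (right piece), and solving 7x = 37 on the left piece gives x = 37/7 < 6.
So ψ(37/7) = ψ(6) with 37/7 ≠ 6, and ψ is not injective, hence not bijective. This x = 37/7 is the requested value below 6.

37/7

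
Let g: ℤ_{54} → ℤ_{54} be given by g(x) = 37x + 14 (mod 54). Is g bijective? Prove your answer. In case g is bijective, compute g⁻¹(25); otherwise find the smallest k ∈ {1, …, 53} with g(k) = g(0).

Suppose g(s) = g(t) in ℤ_{54}. Then 37s + 14 ≡ 37t + 14 (mod 54), therefore 37(s − t) ≡ 0 (mod 54).
Since gcd(37, 54) = 1, 37 is invertible modulo 54, thus s − t ≡ 0 (mod 54), i.e. s = t.
We now compute 37⁻¹ mod 54 explicitly. Euclid's algorithm: 54 = 1·37 + 17, 37 = 2·17 + 3, 17 = 5·3 + 2, 3 = 1·2 + 1; back-substituting gives 1 = 19·37 − 13·54, so 37⁻¹ ≡ 19 (mod 54).
For any y ∈ ℤ_{54}, x = 19(y − 14) mod 54 satisfies g(x) = 37·19(y − 14) + 14 ≡ y (since 37·19 ≡ 1 mod 54). So every y has a preimage.
So g is bijective.
Since g is bijective, we find g⁻¹(25): we need 37x ≡ 25 − 14 ≡ 11 (mod 54). Using 37⁻¹ = 19: x ≡ 19·11 = 209 = 3·54 + 47, so x = 47.
Check: g(47) = 37·47 + 14 = 1753 = 32·54 + 25 ≡ 25 (mod 54).

47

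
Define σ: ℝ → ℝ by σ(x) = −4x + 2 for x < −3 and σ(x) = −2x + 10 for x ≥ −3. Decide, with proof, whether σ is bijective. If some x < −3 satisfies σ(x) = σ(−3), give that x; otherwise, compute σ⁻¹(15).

Both pieces are strictly decreasing (slopes −4 and −2), so each is injective on its own interval.
The left piece maps (−∞, −3) onto (14, ∞); the right piece maps [−3, ∞) onto (−∞, 16].
These images overlap. In particular σ(−3) = 16 (right piece), and solving −4x + 2 = 16 on the left piece gives x = −7/2 < −3.
So σ(−7/2) = σ(−3) with −7/2 ≠ −3, and σ is not injective, hence not bijective. This x = −7/2 is the requested value below −3.

-7/2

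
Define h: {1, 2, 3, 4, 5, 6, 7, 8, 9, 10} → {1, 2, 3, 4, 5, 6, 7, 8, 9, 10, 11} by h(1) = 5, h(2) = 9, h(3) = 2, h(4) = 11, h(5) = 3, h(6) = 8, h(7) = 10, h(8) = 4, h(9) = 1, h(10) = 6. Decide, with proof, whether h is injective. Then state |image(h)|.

10

The values h(1), …, h(10) are 5, 9, 2, 11, 3, 8, 10, 4, 1, 6 — all distinct.
So h(u) = h(v) only when u = v, and h is injective.
The image of h is {1, 2, 3, 4, 5, 6, 8, 9, 10, 11}, which has 10 elements.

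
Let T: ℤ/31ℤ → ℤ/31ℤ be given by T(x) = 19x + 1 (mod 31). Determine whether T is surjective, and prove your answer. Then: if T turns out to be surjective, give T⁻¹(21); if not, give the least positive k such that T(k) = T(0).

By definition, surjectivity means every element of the codomain has a preimage under T.
Since gcd(19, 31) = 1, 19 is invertible modulo 31. Euclid's algorithm: 31 = 1·19 + 12, 19 = 1·12 + 7, 12 = 1·7 + 5, 7 = 1·5 + 2, 5 = 2·2 + 1; back-substituting gives 1 = 18·19 − 11·31, so 19⁻¹ ≡ 18 (mod 31).
Then y ↦ 18(y − 1) is a two-sided inverse to T, so every y ∈ ℤ/31ℤ has a preimage.
Thus T is surjective.
Since T is surjective, we compute T⁻¹(21): solve 19x + 1 ≡ 21 (mod 31), i.e. 19x ≡ 20 (mod 31).
Multiplying by 19⁻¹ = 18 gives x ≡ 18·20 = 360 = 11·31 + 19 ≡ 19 (mod 31).
Check: T(19) = 19·19 + 1 = 362 = 11·31 + 21 ≡ 21 (mod 31).

19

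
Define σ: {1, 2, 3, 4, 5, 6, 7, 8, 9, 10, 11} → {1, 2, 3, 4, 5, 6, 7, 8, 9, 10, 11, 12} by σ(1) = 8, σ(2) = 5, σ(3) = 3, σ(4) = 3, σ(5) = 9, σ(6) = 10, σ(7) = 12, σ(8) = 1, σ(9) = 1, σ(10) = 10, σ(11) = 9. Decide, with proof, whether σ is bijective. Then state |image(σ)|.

7

σ(3) = 3 = σ(4) with 3 ≠ 4, so σ is not injective, hence not bijective.
The image of σ is {1, 3, 5, 8, 9, 10, 12}, which has 7 elements.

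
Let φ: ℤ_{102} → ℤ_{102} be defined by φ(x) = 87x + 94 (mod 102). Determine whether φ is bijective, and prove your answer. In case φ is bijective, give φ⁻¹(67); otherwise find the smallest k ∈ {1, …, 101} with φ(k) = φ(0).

We have gcd(87, 102) = 3 > 1. Taking s = 0 and t = 34: φ(0) = 94 and φ(34) = 87·34 + 94 = 3052 ≡ 94 (mod 102).
So φ(0) = φ(34) while 0 ≠ 34, hence φ is not injective, hence not bijective.
Since φ is not bijective, we find the least positive k with φ(k) = φ(0): this means 87k ≡ 0 (mod 102), i.e. 102 ∣ 87k. Since gcd(87, 102) = 3, dividing through by 3 this holds exactly when 34 ∣ 29k, and as gcd(29, 34) = 1, exactly when 34 ∣ k.
The smallest positive such k is 34.

34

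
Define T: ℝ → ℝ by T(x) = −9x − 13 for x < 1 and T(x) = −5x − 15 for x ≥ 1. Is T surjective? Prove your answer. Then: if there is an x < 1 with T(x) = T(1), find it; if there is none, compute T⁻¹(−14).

7/9

Both pieces are strictly decreasing (slopes −9 and −5), so each is injective on its own interval.
The left piece maps (−∞, 1) onto (−22, ∞); the right piece maps [1, ∞) onto (−∞, −20].
The union (−22, ∞) ∪ (−∞, −20] covers ℝ, so T is surjective.
For the follow-up: the images overlap, so an x < 1 with T(x) = T(1) exists. T(1) = −20; solving −9x − 13 = −20 for x < 1 gives x = (−20 + 13)/(−9) = 7/9.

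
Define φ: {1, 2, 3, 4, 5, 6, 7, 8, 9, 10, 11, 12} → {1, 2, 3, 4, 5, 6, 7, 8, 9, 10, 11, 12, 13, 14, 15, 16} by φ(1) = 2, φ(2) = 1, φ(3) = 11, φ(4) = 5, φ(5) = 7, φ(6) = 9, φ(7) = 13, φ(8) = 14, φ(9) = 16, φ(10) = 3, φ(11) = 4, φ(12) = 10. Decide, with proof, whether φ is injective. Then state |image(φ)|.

The values φ(1), …, φ(12) are 2, 1, 11, 5, 7, 9, 13, 14, 16, 3, 4, 10 — all distinct.
So φ(a) = φ(b) only when a = b, and φ is injective.
The image of φ is {1, 2, 3, 4, 5, 7, 9, 10, 11, 13, 14, 16}, which has 12 elements.

12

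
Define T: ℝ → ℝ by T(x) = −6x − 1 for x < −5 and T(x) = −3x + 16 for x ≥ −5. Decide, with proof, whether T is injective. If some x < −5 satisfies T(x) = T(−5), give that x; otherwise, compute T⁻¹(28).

-16/3

Both pieces are strictly decreasing (slopes −6 and −3), so each is injective on its own interval.
The left piece maps (−∞, −5) onto (29, ∞); the right piece maps [−5, ∞) onto (−∞, 31].
These images overlap. In particular T(−5) = 31 (right piece), and solving −6x − 1 = 31 on the left piece gives x = −16/3 < −5.
So T(−16/3) = T(−5) with −16/3 ≠ −5, and T is not injective. This x = −16/3 is the requested value below −5.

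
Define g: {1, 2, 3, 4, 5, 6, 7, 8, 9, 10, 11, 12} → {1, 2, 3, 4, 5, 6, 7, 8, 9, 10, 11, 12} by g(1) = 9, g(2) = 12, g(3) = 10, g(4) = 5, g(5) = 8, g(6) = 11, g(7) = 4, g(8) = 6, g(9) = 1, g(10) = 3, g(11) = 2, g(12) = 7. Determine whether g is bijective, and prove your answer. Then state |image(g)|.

12

The values 9, 12, 10, 5, 8, 11, 4, 6, 1, 3, 2, 7 are a permutation of {1, 2, 3, 4, 5, 6, 7, 8, 9, 10, 11, 12}: each element appears exactly once.
So g is injective and surjective, hence bijective.
The image of g is {1, 2, 3, 4, 5, 6, 7, 8, 9, 10, 11, 12}, which has 12 elements.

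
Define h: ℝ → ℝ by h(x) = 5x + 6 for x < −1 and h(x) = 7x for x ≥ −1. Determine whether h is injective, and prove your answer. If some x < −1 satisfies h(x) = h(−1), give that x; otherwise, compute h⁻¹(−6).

-13/5

Both pieces are strictly increasing (slopes 5 and 7), so each is injective on its own interval.
The left piece maps (−∞, −1) onto (−∞, 1); the right piece maps [−1, ∞) onto [−7, ∞).
These images overlap. In particular h(−1) = −7 (right piece), and solving 5x + 6 = −7 on the left piece gives x = −13/5 < −1.
So h(−13/5) = h(−1) with −13/5 ≠ −1, and h is not injective. This x = −13/5 is the requested value below −1.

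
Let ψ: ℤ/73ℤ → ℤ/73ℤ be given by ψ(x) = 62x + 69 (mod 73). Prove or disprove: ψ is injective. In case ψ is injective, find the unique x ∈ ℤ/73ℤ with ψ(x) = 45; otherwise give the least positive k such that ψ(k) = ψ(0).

Suppose ψ(x_1) = ψ(x_2) in ℤ/73ℤ. Then 62x_1 + 69 ≡ 62x_2 + 69 (mod 73), therefore 62(x_1 − x_2) ≡ 0 (mod 73).
Since gcd(62, 73) = 1, 62 is invertible modulo 73, thus x_1 − x_2 ≡ 0 (mod 73), i.e. x_1 = x_2.
Hence ψ is injective.
We now compute 62⁻¹ mod 73 explicitly. Euclid's algorithm: 73 = 1·62 + 11, 62 = 5·11 + 7, 11 = 1·7 + 4, 7 = 1·4 + 3, 4 = 1·3 + 1; back-substituting gives 1 = 53·62 − 45·73, so 62⁻¹ ≡ 53 (mod 73).
Since ψ is injective, we compute ψ⁻¹(45): solve 62x + 69 ≡ 45 (mod 73), i.e. 62x ≡ 49 (mod 73).
Multiplying by 62⁻¹ = 53 gives x ≡ 53·49 = 2597 = 35·73 + 42 ≡ 42 (mod 73).
Check: ψ(42) = 62·42 + 69 = 2673 = 36·73 + 45 ≡ 45 (mod 73).

42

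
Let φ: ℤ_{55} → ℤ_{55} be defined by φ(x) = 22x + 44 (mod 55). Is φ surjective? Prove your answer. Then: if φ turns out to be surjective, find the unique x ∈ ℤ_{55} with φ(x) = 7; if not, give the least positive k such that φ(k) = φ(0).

Recall that surjectivity means every element of the codomain has a preimage under φ.
Since gcd(22, 55) = 11, we have 22x ≡ 0 (mod 11) for all x, so φ(x) ≡ 0 (mod 11).
But 1 ≢ 0 (mod 11), so 1 ∈ ℤ_{55} has no preimage. Hence φ is not surjective.
Since φ is not surjective, we find the least positive k with φ(k) = φ(0): this means 22k ≡ 0 (mod 55), i.e. 55 ∣ 22k. Since gcd(22, 55) = 11, dividing through by 11 this holds exactly when 5 ∣ 2k, and as gcd(2, 5) = 1, exactly when 5 ∣ k.
The smallest positive such k is 5.

5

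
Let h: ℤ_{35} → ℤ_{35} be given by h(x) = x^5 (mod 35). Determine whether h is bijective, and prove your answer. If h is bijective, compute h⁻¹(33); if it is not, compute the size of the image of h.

Computing x^5 mod 35 for each x (by repeated squaring, reducing mod 35 at every step), the values h(0), h(1), …, h(34) are: 0, 1, 32, 33, 9, 10, 6, 7, 8, 4, 5, 16, 17, 13, 14, 15, 11, 12, 23, 24, 20, 21, 22, 18, 19, 30, 31, 27, 28, 29, 25, 26, 2, 3, 34.
Every element of ℤ_{35} appears exactly once in this list, so h is a bijection, and in particular bijective.
Since h is bijective, we read off the preimage of 33 from the same table: h(3) = 33, so h⁻¹(33) = 3.

3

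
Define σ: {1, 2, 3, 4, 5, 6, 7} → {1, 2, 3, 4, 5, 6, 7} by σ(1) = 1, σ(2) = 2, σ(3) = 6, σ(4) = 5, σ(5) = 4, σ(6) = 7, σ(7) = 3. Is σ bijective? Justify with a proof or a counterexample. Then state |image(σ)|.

7

The values 1, 2, 6, 5, 4, 7, 3 are a permutation of {1, 2, 3, 4, 5, 6, 7}: each element appears exactly once.
So σ is injective and surjective, hence bijective.
The image of σ is {1, 2, 3, 4, 5, 6, 7}, which has 7 elements.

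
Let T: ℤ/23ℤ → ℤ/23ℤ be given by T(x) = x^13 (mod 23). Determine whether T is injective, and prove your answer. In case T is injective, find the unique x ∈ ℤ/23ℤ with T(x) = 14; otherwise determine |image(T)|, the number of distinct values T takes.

Since 23 is prime, the nonzero elements of ℤ/23ℤ form a cyclic group of order 22.
As gcd(13, 22) = 1, raising to the 13th power is a bijection on this group: if a^13 ≡ b^13 then (ab^{−1})^13 = 1, and the only element of order dividing gcd(13, 22) = 1 is 1, so a = b.
With T(0) = 0 this makes T injective on all of ℤ/23ℤ, hence bijective (finite equal-size domain and codomain). In particular T is injective.
Since T is injective, we find the preimage of 14. The inverse of x ↦ x^13 on (ℤ/23ℤ)^× is x ↦ x^17, because 13·17 = 221 = 10·22 + 1 ≡ 1 (mod 22) and x^{22} = 1 for x ≠ 0 (Fermat). So T⁻¹(14) = 14^17 mod 23.
Repeated squaring mod 23: 14^1 ≡ 14, 14^2 ≡ 14² = 196 ≡ 12, 14^4 ≡ 12² = 144 ≡ 6, 14^8 ≡ 6² = 36 ≡ 13, 14^16 ≡ 13² = 169 ≡ 8. Since 17 = 16 + 1, 14^17 ≡ 8·14: 8·14 = 112 ≡ 20. So 14^17 ≡ 20 (mod 23).
Hence T⁻¹(14) = 20.

20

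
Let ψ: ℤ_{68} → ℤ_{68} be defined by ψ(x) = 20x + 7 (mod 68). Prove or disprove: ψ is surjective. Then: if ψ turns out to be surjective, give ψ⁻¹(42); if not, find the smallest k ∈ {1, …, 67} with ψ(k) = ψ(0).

By definition, ψ is surjective if every y in the codomain equals ψ(x) for some x in the domain.
Since gcd(20, 68) = 4, we have 20x ≡ 0 (mod 4) for all x, so ψ(x) ≡ 3 (mod 4).
But 0 ≢ 3 (mod 4), so 0 ∈ ℤ_{68} has no preimage. Thus ψ is not surjective.
Since ψ is not surjective, we find the least positive k with ψ(k) = ψ(0): this means 20k ≡ 0 (mod 68), i.e. 68 ∣ 20k. Since gcd(20, 68) = 4, dividing through by 4 this holds exactly when 17 ∣ 5k, and as gcd(5, 17) = 1, exactly when 17 ∣ k.
The smallest positive such k is 17.

17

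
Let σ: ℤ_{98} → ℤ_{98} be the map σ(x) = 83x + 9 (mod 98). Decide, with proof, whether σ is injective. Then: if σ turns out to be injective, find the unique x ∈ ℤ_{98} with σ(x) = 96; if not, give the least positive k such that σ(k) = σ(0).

53

Recall that injectivity means: for all s, t in the domain, σ(s) = σ(t) implies s = t.
If σ(s) = σ(t), then 83s ≡ 83t (mod 98). Because gcd(83, 98) = 1, we may cancel 83 to get s ≡ t (mod 98).
Therefore σ is injective.
We now compute 83⁻¹ mod 98 explicitly. Euclid's algorithm: 98 = 1·83 + 15, 83 = 5·15 + 8, 15 = 1·8 + 7, 8 = 1·7 + 1; back-substituting gives 1 = 13·83 − 11·98, so 83⁻¹ ≡ 13 (mod 98).
Since σ is injective, we find σ⁻¹(96): we need 83x ≡ 96 − 9 ≡ 87 (mod 98). Using 83⁻¹ = 13: x ≡ 13·87 = 1131 = 11·98 + 53, so x = 53.
Check: σ(53) = 83·53 + 9 = 4408 = 44·98 + 96 ≡ 96 (mod 98).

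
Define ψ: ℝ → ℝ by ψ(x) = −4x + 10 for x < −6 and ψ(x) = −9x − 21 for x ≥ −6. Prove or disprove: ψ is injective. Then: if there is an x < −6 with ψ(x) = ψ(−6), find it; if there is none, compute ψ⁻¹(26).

-47/9

Both pieces are strictly decreasing (slopes −4 and −9), so each is injective on its own interval.
The left piece maps (−∞, −6) onto (34, ∞); the right piece maps [−6, ∞) onto (−∞, 33].
These images are disjoint, so no value is attained by both pieces. So ψ is injective.
Because the two images are disjoint, no x < −6 has ψ(x) = ψ(−6), so we compute ψ⁻¹(26): 26 lies in (−∞, 33], so solve −9x − 21 = 26: x = (26 + 21)/(−9) = −47/9.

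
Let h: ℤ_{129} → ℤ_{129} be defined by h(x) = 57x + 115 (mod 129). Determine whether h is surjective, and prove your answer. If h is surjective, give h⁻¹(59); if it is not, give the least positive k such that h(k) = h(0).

43

Since gcd(57, 129) = 3, we have 57x ≡ 0 (mod 3) for all x, so h(x) ≡ 1 (mod 3).
But 0 ≢ 1 (mod 3), so 0 ∈ ℤ_{129} has no preimage. Thus h is not surjective.
Since h is not surjective, we find the least positive k with h(k) = h(0): this means 57k ≡ 0 (mod 129), i.e. 129 ∣ 57k. Since gcd(57, 129) = 3, dividing through by 3 this holds exactly when 43 ∣ 19k, and as gcd(19, 43) = 1, exactly when 43 ∣ k.
The smallest positive such k is 43.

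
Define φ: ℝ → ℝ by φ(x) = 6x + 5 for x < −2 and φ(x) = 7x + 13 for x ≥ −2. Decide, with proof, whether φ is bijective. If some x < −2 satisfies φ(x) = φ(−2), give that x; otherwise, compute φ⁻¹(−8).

Both pieces are strictly increasing (slopes 6 and 7), so each is injective on its own interval.
The left piece maps (−∞, −2) onto (−∞, −7); the right piece maps [−2, ∞) onto [−1, ∞).
The images leave a gap (−7 has no preimage), so φ is not surjective, hence not bijective.
Because the two images are disjoint, no x < −2 has φ(x) = φ(−2), so we compute φ⁻¹(−8): −8 lies in (−∞, −7), so solve 6x + 5 = −8: x = (−8 − 5)/6 = −13/6.

-13/6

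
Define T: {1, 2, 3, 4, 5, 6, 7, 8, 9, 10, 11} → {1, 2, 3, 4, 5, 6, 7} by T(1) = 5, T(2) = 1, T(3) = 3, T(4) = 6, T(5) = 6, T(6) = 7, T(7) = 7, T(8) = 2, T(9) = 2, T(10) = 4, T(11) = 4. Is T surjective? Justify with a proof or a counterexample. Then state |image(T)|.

Every element of the codomain has a preimage: 1 = T(2), 2 = T(8), 3 = T(3), 4 = T(10), 5 = T(1), 6 = T(4), 7 = T(6).
Thus T is surjective.
The image of T is {1, 2, 3, 4, 5, 6, 7}, which has 7 elements.

7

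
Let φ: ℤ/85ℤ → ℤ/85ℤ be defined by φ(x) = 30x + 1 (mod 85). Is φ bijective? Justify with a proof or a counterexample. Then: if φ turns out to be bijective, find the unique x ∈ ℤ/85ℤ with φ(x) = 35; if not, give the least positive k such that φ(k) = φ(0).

17

Recall: φ is injective when φ(a) = φ(b) forces a = b.
We have gcd(30, 85) = 5 > 1. Taking a = 0 and b = 17: φ(0) = 1 and φ(17) = 30·17 + 1 = 511 ≡ 1 (mod 85).
So φ(0) = φ(17) while 0 ≠ 17, hence φ is not injective, hence not bijective.
Since φ is not bijective, we find the least positive k with φ(k) = φ(0): this means 30k ≡ 0 (mod 85), i.e. 85 ∣ 30k. Since gcd(30, 85) = 5, dividing through by 5 this holds exactly when 17 ∣ 6k, and as gcd(6, 17) = 1, exactly when 17 ∣ k.
The smallest positive such k is 17.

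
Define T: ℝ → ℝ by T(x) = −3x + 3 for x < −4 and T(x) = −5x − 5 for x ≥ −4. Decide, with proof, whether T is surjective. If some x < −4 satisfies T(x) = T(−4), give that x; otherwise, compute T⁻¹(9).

Both pieces are strictly decreasing (slopes −3 and −5), so each is injective on its own interval.
The left piece maps (−∞, −4) onto (15, ∞); the right piece maps [−4, ∞) onto (−∞, 15].
These images together cover ℝ, so T is surjective.
Because the two images are disjoint, no x < −4 has T(x) = T(−4), so we compute T⁻¹(9): 9 lies in (−∞, 15], so solve −5x − 5 = 9: x = (9 + 5)/(−5) = −14/5.

-14/5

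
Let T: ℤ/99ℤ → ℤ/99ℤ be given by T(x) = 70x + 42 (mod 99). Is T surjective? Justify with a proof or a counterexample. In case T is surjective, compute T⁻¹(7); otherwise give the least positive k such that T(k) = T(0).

49

Recall that T is surjective if every y in the codomain equals T(x) for some x in the domain.
Since gcd(70, 99) = 1, 70 is invertible modulo 99. Euclid's algorithm: 99 = 1·70 + 29, 70 = 2·29 + 12, 29 = 2·12 + 5, 12 = 2·5 + 2, 5 = 2·2 + 1; back-substituting gives 1 = 58·70 − 41·99, so 70⁻¹ ≡ 58 (mod 99).
Then y ↦ 58(y − 42) is a two-sided inverse to T, so every y ∈ ℤ/99ℤ has a preimage.
Therefore T is surjective.
Since T is surjective, we compute T⁻¹(7): solve 70x + 42 ≡ 7 (mod 99), i.e. 70x ≡ 64 (mod 99).
Multiplying by 70⁻¹ = 58 gives x ≡ 58·64 = 3712 = 37·99 + 49 ≡ 49 (mod 99).
Check: T(49) = 70·49 + 42 = 3472 = 35·99 + 7 ≡ 7 (mod 99).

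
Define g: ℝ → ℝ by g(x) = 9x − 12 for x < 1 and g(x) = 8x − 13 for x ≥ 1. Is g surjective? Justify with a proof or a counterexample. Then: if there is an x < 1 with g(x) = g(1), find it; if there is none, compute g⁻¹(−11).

7/9

Both pieces are strictly increasing (slopes 9 and 8), so each is injective on its own interval.
The left piece maps (−∞, 1) onto (−∞, −3); the right piece maps [1, ∞) onto [−5, ∞).
The union (−∞, −3) ∪ [−5, ∞) covers ℝ, so g is surjective.
For the follow-up: the images overlap, so an x < 1 with g(x) = g(1) exists. g(1) = −5; solving 9x − 12 = −5 for x < 1 gives x = (−5 + 12)/9 = 7/9.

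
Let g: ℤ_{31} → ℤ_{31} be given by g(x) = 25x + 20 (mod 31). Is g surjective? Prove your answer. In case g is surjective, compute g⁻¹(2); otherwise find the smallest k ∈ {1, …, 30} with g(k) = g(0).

Recall that g is surjective if every y in the codomain equals g(x) for some x in the domain.
Since gcd(25, 31) = 1, 25 is invertible modulo 31. Euclid's algorithm: 31 = 1·25 + 6, 25 = 4·6 + 1; back-substituting gives 1 = 5·25 − 4·31, so 25⁻¹ ≡ 5 (mod 31).
For any y ∈ ℤ_{31}, x = 5(y − 20) mod 31 satisfies g(x) = 25·5(y − 20) + 20 ≡ y (since 25·5 ≡ 1 mod 31). So every y has a preimage.
Hence g is surjective.
Since g is surjective, we compute g⁻¹(2): solve 25x + 20 ≡ 2 (mod 31), i.e. 25x ≡ 13 (mod 31).
Multiplying by 25⁻¹ = 5 gives x ≡ 5·13 = 65 = 2·31 + 3 ≡ 3 (mod 31).
Check: g(3) = 25·3 + 20 = 95 = 3·31 + 2 ≡ 2 (mod 31).

3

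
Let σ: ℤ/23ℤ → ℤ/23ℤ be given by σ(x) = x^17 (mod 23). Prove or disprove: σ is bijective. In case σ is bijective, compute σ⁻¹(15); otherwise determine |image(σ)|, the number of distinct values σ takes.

Since 23 is prime, the nonzero elements of ℤ/23ℤ form a cyclic group of order 22.
As gcd(17, 22) = 1, raising to the 17th power is a bijection on this group: if s^17 ≡ t^17 then (st^{−1})^17 = 1, and the only element of order dividing gcd(17, 22) = 1 is 1, so s = t.
With σ(0) = 0 this makes σ injective on all of ℤ/23ℤ, hence bijective (finite equal-size domain and codomain). In particular σ is bijective.
Since σ is bijective, we find the preimage of 15. The inverse of x ↦ x^17 on (ℤ/23ℤ)^× is x ↦ x^13, because 17·13 = 221 = 10·22 + 1 ≡ 1 (mod 22) and x^{22} = 1 for x ≠ 0 (Fermat). So σ⁻¹(15) = 15^13 mod 23.
Repeated squaring mod 23: 15^1 ≡ 15, 15^2 ≡ 15² = 225 ≡ 18, 15^4 ≡ 18² = 324 ≡ 2, 15^8 ≡ 2² = 4. Since 13 = 8 + 4 + 1, 15^13 ≡ 4·2·15: 4·2 = 8, then 8·15 = 120 ≡ 5. So 15^13 ≡ 5 (mod 23).
Hence σ⁻¹(15) = 5.

5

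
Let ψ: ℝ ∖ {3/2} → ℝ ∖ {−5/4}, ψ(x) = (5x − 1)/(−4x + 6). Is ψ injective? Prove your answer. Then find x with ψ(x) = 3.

Suppose ψ(a) = ψ(b). Cross-multiplying: (5a − 1)(−4b + 6) = (5b − 1)(−4a + 6).
Expanding both sides and cancelling the symmetric terms leaves 26·(a − b) = 0. Since 26 ≠ 0, a = b. Hence ψ is injective.
Solving ψ(x) = 3: cross-multiplying gives 5x − 1 = 3(−4x + 6), which rearranges to 17x = 19, so x = 19/17.

19/17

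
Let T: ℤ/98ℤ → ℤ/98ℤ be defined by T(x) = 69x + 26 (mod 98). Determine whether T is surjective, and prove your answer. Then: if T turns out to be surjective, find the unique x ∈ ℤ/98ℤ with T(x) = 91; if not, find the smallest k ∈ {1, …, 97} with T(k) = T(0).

Since gcd(69, 98) = 1, 69 is invertible modulo 98. Euclid's algorithm: 98 = 1·69 + 29, 69 = 2·29 + 11, 29 = 2·11 + 7, 11 = 1·7 + 4, 7 = 1·4 + 3, 4 = 1·3 + 1; back-substituting gives 1 = 27·69 − 19·98, so 69⁻¹ ≡ 27 (mod 98).
For any y ∈ ℤ/98ℤ, x = 27(y − 26) mod 98 satisfies T(x) = 69·27(y − 26) + 26 ≡ y (since 69·27 ≡ 1 mod 98). So every y has a preimage.
Hence T is surjective.
Since T is surjective, we compute T⁻¹(91): solve 69x + 26 ≡ 91 (mod 98), i.e. 69x ≡ 65 (mod 98).
Multiplying by 69⁻¹ = 27 gives x ≡ 27·65 = 1755 = 17·98 + 89 ≡ 89 (mod 98).
Check: T(89) = 69·89 + 26 = 6167 = 62·98 + 91 ≡ 91 (mod 98).

89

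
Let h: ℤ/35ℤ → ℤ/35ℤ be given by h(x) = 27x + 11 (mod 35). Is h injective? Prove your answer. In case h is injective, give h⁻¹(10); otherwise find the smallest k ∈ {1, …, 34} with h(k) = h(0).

22

By definition, h is injective when h(x_1) = h(x_2) forces x_1 = x_2.
Suppose h(x_1) = h(x_2) in ℤ/35ℤ. Then 27x_1 + 11 ≡ 27x_2 + 11 (mod 35), thus 27(x_1 − x_2) ≡ 0 (mod 35).
Since gcd(27, 35) = 1, 27 is invertible modulo 35, therefore x_1 − x_2 ≡ 0 (mod 35), i.e. x_1 = x_2.
Thus h is injective.
We now compute 27⁻¹ mod 35 explicitly. Euclid's algorithm: 35 = 1·27 + 8, 27 = 3·8 + 3, 8 = 2·3 + 2, 3 = 1·2 + 1; back-substituting gives 1 = 13·27 − 10·35, so 27⁻¹ ≡ 13 (mod 35).
Since h is injective, we compute h⁻¹(10): solve 27x + 11 ≡ 10 (mod 35), i.e. 27x ≡ 34 (mod 35).
Multiplying by 27⁻¹ = 13 gives x ≡ 13·34 = 442 = 12·35 + 22 ≡ 22 (mod 35).
Check: h(22) = 27·22 + 11 = 605 = 17·35 + 10 ≡ 10 (mod 35).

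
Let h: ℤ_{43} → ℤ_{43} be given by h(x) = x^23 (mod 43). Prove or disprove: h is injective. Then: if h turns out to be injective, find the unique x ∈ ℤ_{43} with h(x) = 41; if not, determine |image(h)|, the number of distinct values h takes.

Since 43 is prime, the nonzero elements of ℤ_{43} form a cyclic group of order 42.
As gcd(23, 42) = 1, raising to the 23rd power is a bijection on this group: if a^23 ≡ b^23 then (ab^{−1})^23 = 1, and the only element of order dividing gcd(23, 42) = 1 is 1, so a = b.
With h(0) = 0 this makes h injective on all of ℤ_{43}, hence bijective (finite equal-size domain and codomain). In particular h is injective.
Since h is injective, we find the preimage of 41. The inverse of x ↦ x^23 on (ℤ_{43})^× is x ↦ x^11, because 23·11 = 253 = 6·42 + 1 ≡ 1 (mod 42) and x^{42} = 1 for x ≠ 0 (Fermat). So h⁻¹(41) = 41^11 mod 43.
Repeated squaring mod 43: 41^1 ≡ 41, 41^2 ≡ 41² = 1681 ≡ 4, 41^4 ≡ 4² = 16, 41^8 ≡ 16² = 256 ≡ 41. Since 11 = 8 + 2 + 1, 41^11 ≡ 41·4·41: 41·4 = 164 ≡ 35, then 35·41 = 1435 ≡ 16. So 41^11 ≡ 16 (mod 43).
Hence h⁻¹(41) = 16.

16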